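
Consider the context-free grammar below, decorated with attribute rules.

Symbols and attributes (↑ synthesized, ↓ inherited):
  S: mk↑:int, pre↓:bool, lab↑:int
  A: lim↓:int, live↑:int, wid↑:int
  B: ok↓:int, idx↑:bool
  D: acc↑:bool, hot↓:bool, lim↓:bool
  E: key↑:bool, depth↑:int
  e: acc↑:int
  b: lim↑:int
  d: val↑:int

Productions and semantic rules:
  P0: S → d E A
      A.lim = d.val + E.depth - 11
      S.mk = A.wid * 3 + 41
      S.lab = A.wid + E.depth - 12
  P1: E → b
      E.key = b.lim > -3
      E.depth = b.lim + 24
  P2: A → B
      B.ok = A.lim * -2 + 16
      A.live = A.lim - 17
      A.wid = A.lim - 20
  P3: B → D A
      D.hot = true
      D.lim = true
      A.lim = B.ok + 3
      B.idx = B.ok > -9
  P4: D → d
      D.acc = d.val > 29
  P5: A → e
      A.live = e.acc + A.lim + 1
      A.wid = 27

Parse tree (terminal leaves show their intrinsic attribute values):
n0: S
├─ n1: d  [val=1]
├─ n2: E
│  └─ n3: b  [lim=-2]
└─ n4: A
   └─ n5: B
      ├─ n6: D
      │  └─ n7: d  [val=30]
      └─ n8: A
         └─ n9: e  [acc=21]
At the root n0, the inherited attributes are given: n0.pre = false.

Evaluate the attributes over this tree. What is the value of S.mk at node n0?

17

1. n0.pre = false  [given at root]
2. n1.val = 1  [terminal]
3. n3.lim = -2  [terminal]
4. n2.key = true  [b.lim > -3]
5. n2.depth = 22  [b.lim + 24]
6. n4.lim = 12  [d.val + E.depth - 11]
7. n5.ok = -8  [A.lim * -2 + 16]
8. n6.hot = true  [true]
9. n6.lim = true  [true]
10. n7.val = 30  [terminal]
11. n6.acc = true  [d.val > 29]
12. n8.lim = -5  [B.ok + 3]
13. n9.acc = 21  [terminal]
14. n8.live = 17  [e.acc + A.lim + 1]
15. n8.wid = 27  [27]
16. n5.idx = true  [B.ok > -9]
17. n4.live = -5  [A.lim - 17]
18. n4.wid = -8  [A.lim - 20]
19. n0.mk = 17  [A.wid * 3 + 41]
20. n0.lab = 2  [A.wid + E.depth - 12]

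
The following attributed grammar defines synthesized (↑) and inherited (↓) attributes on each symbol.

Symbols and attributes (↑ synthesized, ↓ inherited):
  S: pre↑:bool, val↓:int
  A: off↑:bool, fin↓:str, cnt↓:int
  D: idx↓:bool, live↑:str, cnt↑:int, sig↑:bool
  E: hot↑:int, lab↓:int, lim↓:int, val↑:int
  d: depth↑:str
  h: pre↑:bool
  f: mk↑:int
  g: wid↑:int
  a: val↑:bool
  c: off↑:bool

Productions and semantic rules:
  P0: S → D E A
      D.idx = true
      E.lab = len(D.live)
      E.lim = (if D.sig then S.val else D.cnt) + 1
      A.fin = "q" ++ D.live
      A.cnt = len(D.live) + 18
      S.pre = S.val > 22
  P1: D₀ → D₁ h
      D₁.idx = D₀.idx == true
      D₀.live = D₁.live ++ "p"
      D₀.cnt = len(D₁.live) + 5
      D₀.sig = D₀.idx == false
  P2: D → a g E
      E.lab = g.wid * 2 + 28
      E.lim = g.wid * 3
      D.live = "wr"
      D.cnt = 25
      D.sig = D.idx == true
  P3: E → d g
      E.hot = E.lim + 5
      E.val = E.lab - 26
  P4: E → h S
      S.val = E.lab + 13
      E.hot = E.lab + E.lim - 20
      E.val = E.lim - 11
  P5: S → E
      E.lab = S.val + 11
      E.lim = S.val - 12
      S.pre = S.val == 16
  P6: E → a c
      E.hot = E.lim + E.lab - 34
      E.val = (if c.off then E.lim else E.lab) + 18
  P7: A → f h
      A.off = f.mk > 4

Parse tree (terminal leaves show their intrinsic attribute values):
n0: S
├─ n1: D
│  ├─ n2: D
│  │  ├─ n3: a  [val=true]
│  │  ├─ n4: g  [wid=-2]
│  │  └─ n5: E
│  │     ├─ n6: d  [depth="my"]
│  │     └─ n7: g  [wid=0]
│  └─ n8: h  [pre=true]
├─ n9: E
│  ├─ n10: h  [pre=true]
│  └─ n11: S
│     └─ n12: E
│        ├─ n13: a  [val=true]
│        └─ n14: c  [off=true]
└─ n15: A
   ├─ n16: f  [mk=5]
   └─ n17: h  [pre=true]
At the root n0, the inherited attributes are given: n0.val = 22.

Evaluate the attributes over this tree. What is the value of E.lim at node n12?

1. n0.val = 22  [given at root]
2. n1.idx = true  [true]
3. n2.idx = true  [D₀.idx == true]
4. n3.val = true  [terminal]
5. n4.wid = -2  [terminal]
6. n5.lab = 24  [g.wid * 2 + 28]
7. n5.lim = -6  [g.wid * 3]
8. n6.depth = "my"  [terminal]
9. n7.wid = 0  [terminal]
10. n5.hot = -1  [E.lim + 5]
11. n5.val = -2  [E.lab - 26]
12. n2.live = "wr"  ["wr"]
13. n2.cnt = 25  [25]
14. n2.sig = true  [D.idx == true]
15. n8.pre = true  [terminal]
16. n1.live = "wrp"  [D₁.live ++ "p"]
17. n1.cnt = 7  [len(D₁.live) + 5]
18. n1.sig = false  [D₀.idx == false]
19. n9.lab = 3  [len(D.live)]
20. n9.lim = 8  [(if D.sig then S.val else D.cnt) + 1]
21. n10.pre = true  [terminal]
22. n11.val = 16  [E.lab + 13]
23. n12.lab = 27  [S.val + 11]
24. n12.lim = 4  [S.val - 12]
25. n13.val = true  [terminal]
26. n14.off = true  [terminal]
27. n12.hot = -3  [E.lim + E.lab - 34]
28. n12.val = 22  [(if c.off then E.lim else E.lab) + 18]
29. n11.pre = true  [S.val == 16]
30. n9.hot = -9  [E.lab + E.lim - 20]
31. n9.val = -3  [E.lim - 11]
32. n15.fin = "qwrp"  ["q" ++ D.live]
33. n15.cnt = 21  [len(D.live) + 18]
34. n16.mk = 5  [terminal]
35. n17.pre = true  [terminal]
36. n15.off = true  [f.mk > 4]
37. n0.pre = false  [S.val > 22]

4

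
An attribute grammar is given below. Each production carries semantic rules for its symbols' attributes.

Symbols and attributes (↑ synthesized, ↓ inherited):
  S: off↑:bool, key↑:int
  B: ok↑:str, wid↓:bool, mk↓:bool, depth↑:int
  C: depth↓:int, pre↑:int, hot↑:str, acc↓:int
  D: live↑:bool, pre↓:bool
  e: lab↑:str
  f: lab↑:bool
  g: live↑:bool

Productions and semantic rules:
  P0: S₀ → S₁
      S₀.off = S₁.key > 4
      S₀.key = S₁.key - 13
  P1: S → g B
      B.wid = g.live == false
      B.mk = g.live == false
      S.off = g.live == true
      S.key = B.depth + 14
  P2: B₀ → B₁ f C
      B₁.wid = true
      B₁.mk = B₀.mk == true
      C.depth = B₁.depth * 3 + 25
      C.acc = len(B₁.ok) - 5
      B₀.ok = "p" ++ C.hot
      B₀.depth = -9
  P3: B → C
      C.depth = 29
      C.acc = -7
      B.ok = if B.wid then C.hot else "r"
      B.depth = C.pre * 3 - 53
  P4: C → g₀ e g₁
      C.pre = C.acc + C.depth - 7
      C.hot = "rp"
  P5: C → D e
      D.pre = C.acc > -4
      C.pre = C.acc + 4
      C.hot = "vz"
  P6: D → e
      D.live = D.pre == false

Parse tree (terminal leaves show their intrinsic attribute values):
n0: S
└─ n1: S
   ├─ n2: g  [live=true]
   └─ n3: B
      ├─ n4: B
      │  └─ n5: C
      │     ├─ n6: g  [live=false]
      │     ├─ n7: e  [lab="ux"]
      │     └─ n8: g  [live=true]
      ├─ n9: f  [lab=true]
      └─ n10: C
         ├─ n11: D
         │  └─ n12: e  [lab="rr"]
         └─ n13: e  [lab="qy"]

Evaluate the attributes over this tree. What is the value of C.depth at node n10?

1

1. n2.live = true  [terminal]
2. n3.wid = false  [g.live == false]
3. n3.mk = false  [g.live == false]
4. n4.wid = true  [true]
5. n4.mk = false  [B₀.mk == true]
6. n5.depth = 29  [29]
7. n5.acc = -7  [-7]
8. n6.live = false  [terminal]
9. n7.lab = "ux"  [terminal]
10. n8.live = true  [terminal]
11. n5.pre = 15  [C.acc + C.depth - 7]
12. n5.hot = "rp"  ["rp"]
13. n4.ok = "rp"  [if B.wid then C.hot else "r"]
14. n4.depth = -8  [C.pre * 3 - 53]
15. n9.lab = true  [terminal]
16. n10.depth = 1  [B₁.depth * 3 + 25]
17. n10.acc = -3  [len(B₁.ok) - 5]
18. n11.pre = true  [C.acc > -4]
19. n12.lab = "rr"  [terminal]
20. n11.live = false  [D.pre == false]
21. n13.lab = "qy"  [terminal]
22. n10.pre = 1  [C.acc + 4]
23. n10.hot = "vz"  ["vz"]
24. n3.ok = "pvz"  ["p" ++ C.hot]
25. n3.depth = -9  [-9]
26. n1.off = true  [g.live == true]
27. n1.key = 5  [B.depth + 14]
28. n0.off = true  [S₁.key > 4]
29. n0.key = -8  [S₁.key - 13]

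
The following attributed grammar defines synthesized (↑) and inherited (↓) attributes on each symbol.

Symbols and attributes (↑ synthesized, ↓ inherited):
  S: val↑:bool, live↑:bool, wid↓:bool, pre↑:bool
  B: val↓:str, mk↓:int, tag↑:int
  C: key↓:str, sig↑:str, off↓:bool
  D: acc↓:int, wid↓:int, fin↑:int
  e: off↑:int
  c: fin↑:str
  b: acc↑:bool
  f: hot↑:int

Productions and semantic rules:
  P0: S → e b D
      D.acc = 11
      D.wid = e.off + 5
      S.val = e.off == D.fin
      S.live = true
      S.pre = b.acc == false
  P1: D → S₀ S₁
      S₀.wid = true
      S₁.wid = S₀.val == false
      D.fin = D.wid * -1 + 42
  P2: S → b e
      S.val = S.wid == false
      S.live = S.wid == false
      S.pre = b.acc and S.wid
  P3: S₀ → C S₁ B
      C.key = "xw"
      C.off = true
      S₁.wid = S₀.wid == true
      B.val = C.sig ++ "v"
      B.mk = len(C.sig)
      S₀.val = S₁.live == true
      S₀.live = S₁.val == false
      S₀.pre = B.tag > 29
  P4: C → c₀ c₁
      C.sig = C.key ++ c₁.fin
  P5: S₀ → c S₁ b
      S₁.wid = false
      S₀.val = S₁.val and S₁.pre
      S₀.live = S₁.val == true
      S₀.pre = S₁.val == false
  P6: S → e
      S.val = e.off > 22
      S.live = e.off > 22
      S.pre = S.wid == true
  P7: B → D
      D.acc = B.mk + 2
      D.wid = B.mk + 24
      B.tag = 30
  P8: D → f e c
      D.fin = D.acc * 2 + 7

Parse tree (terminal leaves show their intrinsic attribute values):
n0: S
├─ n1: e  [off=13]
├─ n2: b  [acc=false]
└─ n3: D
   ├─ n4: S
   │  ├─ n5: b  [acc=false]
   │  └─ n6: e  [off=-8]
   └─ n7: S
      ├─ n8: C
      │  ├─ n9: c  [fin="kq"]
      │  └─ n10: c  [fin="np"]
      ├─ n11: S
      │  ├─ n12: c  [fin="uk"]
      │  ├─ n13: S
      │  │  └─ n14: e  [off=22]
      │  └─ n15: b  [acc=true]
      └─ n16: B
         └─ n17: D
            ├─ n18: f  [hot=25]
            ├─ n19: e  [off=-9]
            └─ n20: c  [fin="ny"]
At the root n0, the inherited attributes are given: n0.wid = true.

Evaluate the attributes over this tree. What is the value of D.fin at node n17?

19

1. n0.wid = true  [given at root]
2. n1.off = 13  [terminal]
3. n2.acc = false  [terminal]
4. n3.acc = 11  [11]
5. n3.wid = 18  [e.off + 5]
6. n4.wid = true  [true]
7. n5.acc = false  [terminal]
8. n6.off = -8  [terminal]
9. n4.val = false  [S.wid == false]
10. n4.live = false  [S.wid == false]
11. n4.pre = false  [b.acc and S.wid]
12. n7.wid = true  [S₀.val == false]
13. n8.key = "xw"  ["xw"]
14. n8.off = true  [true]
15. n9.fin = "kq"  [terminal]
16. n10.fin = "np"  [terminal]
17. n8.sig = "xwnp"  [C.key ++ c₁.fin]
18. n11.wid = true  [S₀.wid == true]
19. n12.fin = "uk"  [terminal]
20. n13.wid = false  [false]
21. n14.off = 22  [terminal]
22. n13.val = false  [e.off > 22]
23. n13.live = false  [e.off > 22]
24. n13.pre = false  [S.wid == true]
25. n15.acc = true  [terminal]
26. n11.val = false  [S₁.val and S₁.pre]
27. n11.live = false  [S₁.val == true]
28. n11.pre = true  [S₁.val == false]
29. n16.val = "xwnpv"  [C.sig ++ "v"]
30. n16.mk = 4  [len(C.sig)]
31. n17.acc = 6  [B.mk + 2]
32. n17.wid = 28  [B.mk + 24]
33. n18.hot = 25  [terminal]
34. n19.off = -9  [terminal]
35. n20.fin = "ny"  [terminal]
36. n17.fin = 19  [D.acc * 2 + 7]
37. n16.tag = 30  [30]
38. n7.val = false  [S₁.live == true]
39. n7.live = true  [S₁.val == false]
40. n7.pre = true  [B.tag > 29]
41. n3.fin = 24  [D.wid * -1 + 42]
42. n0.val = false  [e.off == D.fin]
43. n0.live = true  [true]
44. n0.pre = true  [b.acc == false]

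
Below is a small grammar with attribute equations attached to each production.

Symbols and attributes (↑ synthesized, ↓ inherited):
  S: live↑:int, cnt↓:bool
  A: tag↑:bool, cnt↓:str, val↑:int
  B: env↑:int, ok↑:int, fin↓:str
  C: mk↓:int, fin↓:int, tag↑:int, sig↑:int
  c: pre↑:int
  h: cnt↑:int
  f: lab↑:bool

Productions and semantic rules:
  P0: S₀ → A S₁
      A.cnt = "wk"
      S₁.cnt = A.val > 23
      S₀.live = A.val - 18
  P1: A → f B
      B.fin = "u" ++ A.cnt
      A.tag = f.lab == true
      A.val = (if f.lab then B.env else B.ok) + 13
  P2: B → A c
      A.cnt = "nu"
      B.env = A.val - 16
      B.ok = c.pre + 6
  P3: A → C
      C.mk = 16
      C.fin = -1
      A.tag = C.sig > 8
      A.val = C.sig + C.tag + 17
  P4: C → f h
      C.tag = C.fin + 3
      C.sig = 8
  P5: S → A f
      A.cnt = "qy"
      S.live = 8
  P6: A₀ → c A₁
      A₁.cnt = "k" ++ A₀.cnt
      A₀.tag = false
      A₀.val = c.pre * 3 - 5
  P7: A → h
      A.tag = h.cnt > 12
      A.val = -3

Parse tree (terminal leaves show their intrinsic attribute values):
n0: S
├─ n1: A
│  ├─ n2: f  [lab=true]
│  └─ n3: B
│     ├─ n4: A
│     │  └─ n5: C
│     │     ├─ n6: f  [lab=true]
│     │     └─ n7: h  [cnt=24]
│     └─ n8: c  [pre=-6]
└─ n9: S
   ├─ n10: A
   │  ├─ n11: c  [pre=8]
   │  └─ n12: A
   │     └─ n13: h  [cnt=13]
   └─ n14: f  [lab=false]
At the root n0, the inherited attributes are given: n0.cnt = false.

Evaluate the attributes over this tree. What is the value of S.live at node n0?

6

1. n0.cnt = false  [given at root]
2. n1.cnt = "wk"  ["wk"]
3. n2.lab = true  [terminal]
4. n3.fin = "uwk"  ["u" ++ A.cnt]
5. n4.cnt = "nu"  ["nu"]
6. n5.mk = 16  [16]
7. n5.fin = -1  [-1]
8. n6.lab = true  [terminal]
9. n7.cnt = 24  [terminal]
10. n5.tag = 2  [C.fin + 3]
11. n5.sig = 8  [8]
12. n4.tag = false  [C.sig > 8]
13. n4.val = 27  [C.sig + C.tag + 17]
14. n8.pre = -6  [terminal]
15. n3.env = 11  [A.val - 16]
16. n3.ok = 0  [c.pre + 6]
17. n1.tag = true  [f.lab == true]
18. n1.val = 24  [(if f.lab then B.env else B.ok) + 13]
19. n9.cnt = true  [A.val > 23]
20. n10.cnt = "qy"  ["qy"]
21. n11.pre = 8  [terminal]
22. n12.cnt = "kqy"  ["k" ++ A₀.cnt]
23. n13.cnt = 13  [terminal]
24. n12.tag = true  [h.cnt > 12]
25. n12.val = -3  [-3]
26. n10.tag = false  [false]
27. n10.val = 19  [c.pre * 3 - 5]
28. n14.lab = false  [terminal]
29. n9.live = 8  [8]
30. n0.live = 6  [A.val - 18]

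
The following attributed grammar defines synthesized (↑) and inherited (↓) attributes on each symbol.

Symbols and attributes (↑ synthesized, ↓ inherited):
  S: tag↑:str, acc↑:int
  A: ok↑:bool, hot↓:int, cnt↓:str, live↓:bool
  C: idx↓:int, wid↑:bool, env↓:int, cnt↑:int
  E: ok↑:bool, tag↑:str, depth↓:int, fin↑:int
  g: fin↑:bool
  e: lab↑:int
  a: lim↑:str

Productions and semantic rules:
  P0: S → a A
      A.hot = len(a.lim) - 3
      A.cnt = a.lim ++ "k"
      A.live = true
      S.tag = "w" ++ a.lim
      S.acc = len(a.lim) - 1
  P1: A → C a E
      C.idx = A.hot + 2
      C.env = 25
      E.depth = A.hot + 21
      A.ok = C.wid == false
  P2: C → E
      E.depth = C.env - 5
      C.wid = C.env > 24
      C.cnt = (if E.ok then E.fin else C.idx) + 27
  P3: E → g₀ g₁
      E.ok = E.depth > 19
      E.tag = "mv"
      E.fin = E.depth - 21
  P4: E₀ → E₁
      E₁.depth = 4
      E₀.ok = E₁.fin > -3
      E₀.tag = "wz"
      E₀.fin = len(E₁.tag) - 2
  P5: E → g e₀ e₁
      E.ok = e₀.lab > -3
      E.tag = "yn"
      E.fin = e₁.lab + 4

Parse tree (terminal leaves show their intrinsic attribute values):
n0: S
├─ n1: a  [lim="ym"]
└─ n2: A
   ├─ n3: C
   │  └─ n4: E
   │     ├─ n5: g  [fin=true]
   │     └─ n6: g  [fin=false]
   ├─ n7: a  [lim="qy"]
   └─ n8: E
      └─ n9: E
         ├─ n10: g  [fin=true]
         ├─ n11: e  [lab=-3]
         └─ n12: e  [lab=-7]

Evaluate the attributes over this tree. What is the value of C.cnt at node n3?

26

1. n1.lim = "ym"  [terminal]
2. n2.hot = -1  [len(a.lim) - 3]
3. n2.cnt = "ymk"  [a.lim ++ "k"]
4. n2.live = true  [true]
5. n3.idx = 1  [A.hot + 2]
6. n3.env = 25  [25]
7. n4.depth = 20  [C.env - 5]
8. n5.fin = true  [terminal]
9. n6.fin = false  [terminal]
10. n4.ok = true  [E.depth > 19]
11. n4.tag = "mv"  ["mv"]
12. n4.fin = -1  [E.depth - 21]
13. n3.wid = true  [C.env > 24]
14. n3.cnt = 26  [(if E.ok then E.fin else C.idx) + 27]
15. n7.lim = "qy"  [terminal]
16. n8.depth = 20  [A.hot + 21]
17. n9.depth = 4  [4]
18. n10.fin = true  [terminal]
19. n11.lab = -3  [terminal]
20. n12.lab = -7  [terminal]
21. n9.ok = false  [e₀.lab > -3]
22. n9.tag = "yn"  ["yn"]
23. n9.fin = -3  [e₁.lab + 4]
24. n8.ok = false  [E₁.fin > -3]
25. n8.tag = "wz"  ["wz"]
26. n8.fin = 0  [len(E₁.tag) - 2]
27. n2.ok = false  [C.wid == false]
28. n0.tag = "wym"  ["w" ++ a.lim]
29. n0.acc = 1  [len(a.lim) - 1]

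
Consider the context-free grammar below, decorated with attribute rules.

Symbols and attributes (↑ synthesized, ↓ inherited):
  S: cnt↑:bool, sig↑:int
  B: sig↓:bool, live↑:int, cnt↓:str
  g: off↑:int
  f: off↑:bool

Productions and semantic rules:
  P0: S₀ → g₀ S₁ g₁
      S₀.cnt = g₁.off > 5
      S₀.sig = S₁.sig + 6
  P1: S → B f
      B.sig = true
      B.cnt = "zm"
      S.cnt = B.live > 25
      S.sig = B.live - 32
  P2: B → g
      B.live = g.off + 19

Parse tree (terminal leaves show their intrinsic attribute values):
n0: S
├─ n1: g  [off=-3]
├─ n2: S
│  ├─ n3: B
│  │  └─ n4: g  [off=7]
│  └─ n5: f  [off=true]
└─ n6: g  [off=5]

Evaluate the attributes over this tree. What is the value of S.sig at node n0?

0

1. n1.off = -3  [terminal]
2. n3.sig = true  [true]
3. n3.cnt = "zm"  ["zm"]
4. n4.off = 7  [terminal]
5. n3.live = 26  [g.off + 19]
6. n5.off = true  [terminal]
7. n2.cnt = true  [B.live > 25]
8. n2.sig = -6  [B.live - 32]
9. n6.off = 5  [terminal]
10. n0.cnt = false  [g₁.off > 5]
11. n0.sig = 0  [S₁.sig + 6]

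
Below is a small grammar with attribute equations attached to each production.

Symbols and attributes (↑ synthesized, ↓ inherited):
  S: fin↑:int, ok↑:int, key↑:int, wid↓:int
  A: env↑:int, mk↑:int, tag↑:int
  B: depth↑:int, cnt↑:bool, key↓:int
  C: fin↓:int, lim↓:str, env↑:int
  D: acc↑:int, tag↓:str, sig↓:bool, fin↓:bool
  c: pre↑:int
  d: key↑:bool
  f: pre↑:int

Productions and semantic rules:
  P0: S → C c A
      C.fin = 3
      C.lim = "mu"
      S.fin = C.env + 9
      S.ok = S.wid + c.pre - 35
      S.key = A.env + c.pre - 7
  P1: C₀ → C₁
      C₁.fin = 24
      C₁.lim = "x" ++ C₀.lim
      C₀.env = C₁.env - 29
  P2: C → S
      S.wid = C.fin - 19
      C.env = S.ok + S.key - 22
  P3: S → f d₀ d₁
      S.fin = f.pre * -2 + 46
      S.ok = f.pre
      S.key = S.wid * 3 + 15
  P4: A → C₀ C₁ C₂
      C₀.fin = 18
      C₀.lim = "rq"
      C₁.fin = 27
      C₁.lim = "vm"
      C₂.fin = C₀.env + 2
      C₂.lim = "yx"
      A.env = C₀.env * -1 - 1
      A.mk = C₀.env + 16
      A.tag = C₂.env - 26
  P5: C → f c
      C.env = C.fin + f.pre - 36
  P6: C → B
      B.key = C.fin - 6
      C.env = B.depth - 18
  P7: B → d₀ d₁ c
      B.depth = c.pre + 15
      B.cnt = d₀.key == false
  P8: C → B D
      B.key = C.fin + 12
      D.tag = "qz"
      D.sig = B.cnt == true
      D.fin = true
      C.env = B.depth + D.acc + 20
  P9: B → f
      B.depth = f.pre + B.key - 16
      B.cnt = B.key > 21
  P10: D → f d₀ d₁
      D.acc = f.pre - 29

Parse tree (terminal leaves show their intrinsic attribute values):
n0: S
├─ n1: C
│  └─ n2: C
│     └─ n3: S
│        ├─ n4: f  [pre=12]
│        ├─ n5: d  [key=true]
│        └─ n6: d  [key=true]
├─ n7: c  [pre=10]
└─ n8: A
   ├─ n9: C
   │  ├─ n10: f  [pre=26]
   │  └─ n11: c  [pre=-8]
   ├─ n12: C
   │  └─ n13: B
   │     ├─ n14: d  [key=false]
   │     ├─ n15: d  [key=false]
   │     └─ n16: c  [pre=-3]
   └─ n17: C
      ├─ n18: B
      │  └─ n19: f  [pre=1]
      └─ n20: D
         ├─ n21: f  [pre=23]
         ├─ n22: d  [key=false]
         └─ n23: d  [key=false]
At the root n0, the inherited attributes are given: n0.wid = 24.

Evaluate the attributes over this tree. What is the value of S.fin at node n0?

0

1. n0.wid = 24  [given at root]
2. n1.fin = 3  [3]
3. n1.lim = "mu"  ["mu"]
4. n2.fin = 24  [24]
5. n2.lim = "xmu"  ["x" ++ C₀.lim]
6. n3.wid = 5  [C.fin - 19]
7. n4.pre = 12  [terminal]
8. n5.key = true  [terminal]
9. n6.key = true  [terminal]
10. n3.fin = 22  [f.pre * -2 + 46]
11. n3.ok = 12  [f.pre]
12. n3.key = 30  [S.wid * 3 + 15]
13. n2.env = 20  [S.ok + S.key - 22]
14. n1.env = -9  [C₁.env - 29]
15. n7.pre = 10  [terminal]
16. n9.fin = 18  [18]
17. n9.lim = "rq"  ["rq"]
18. n10.pre = 26  [terminal]
19. n11.pre = -8  [terminal]
20. n9.env = 8  [C.fin + f.pre - 36]
21. n12.fin = 27  [27]
22. n12.lim = "vm"  ["vm"]
23. n13.key = 21  [C.fin - 6]
24. n14.key = false  [terminal]
25. n15.key = false  [terminal]
26. n16.pre = -3  [terminal]
27. n13.depth = 12  [c.pre + 15]
28. n13.cnt = true  [d₀.key == false]
29. n12.env = -6  [B.depth - 18]
30. n17.fin = 10  [C₀.env + 2]
31. n17.lim = "yx"  ["yx"]
32. n18.key = 22  [C.fin + 12]
33. n19.pre = 1  [terminal]
34. n18.depth = 7  [f.pre + B.key - 16]
35. n18.cnt = true  [B.key > 21]
36. n20.tag = "qz"  ["qz"]
37. n20.sig = true  [B.cnt == true]
38. n20.fin = true  [true]
39. n21.pre = 23  [terminal]
40. n22.key = false  [terminal]
41. n23.key = false  [terminal]
42. n20.acc = -6  [f.pre - 29]
43. n17.env = 21  [B.depth + D.acc + 20]
44. n8.env = -9  [C₀.env * -1 - 1]
45. n8.mk = 24  [C₀.env + 16]
46. n8.tag = -5  [C₂.env - 26]
47. n0.fin = 0  [C.env + 9]
48. n0.ok = -1  [S.wid + c.pre - 35]
49. n0.key = -6  [A.env + c.pre - 7]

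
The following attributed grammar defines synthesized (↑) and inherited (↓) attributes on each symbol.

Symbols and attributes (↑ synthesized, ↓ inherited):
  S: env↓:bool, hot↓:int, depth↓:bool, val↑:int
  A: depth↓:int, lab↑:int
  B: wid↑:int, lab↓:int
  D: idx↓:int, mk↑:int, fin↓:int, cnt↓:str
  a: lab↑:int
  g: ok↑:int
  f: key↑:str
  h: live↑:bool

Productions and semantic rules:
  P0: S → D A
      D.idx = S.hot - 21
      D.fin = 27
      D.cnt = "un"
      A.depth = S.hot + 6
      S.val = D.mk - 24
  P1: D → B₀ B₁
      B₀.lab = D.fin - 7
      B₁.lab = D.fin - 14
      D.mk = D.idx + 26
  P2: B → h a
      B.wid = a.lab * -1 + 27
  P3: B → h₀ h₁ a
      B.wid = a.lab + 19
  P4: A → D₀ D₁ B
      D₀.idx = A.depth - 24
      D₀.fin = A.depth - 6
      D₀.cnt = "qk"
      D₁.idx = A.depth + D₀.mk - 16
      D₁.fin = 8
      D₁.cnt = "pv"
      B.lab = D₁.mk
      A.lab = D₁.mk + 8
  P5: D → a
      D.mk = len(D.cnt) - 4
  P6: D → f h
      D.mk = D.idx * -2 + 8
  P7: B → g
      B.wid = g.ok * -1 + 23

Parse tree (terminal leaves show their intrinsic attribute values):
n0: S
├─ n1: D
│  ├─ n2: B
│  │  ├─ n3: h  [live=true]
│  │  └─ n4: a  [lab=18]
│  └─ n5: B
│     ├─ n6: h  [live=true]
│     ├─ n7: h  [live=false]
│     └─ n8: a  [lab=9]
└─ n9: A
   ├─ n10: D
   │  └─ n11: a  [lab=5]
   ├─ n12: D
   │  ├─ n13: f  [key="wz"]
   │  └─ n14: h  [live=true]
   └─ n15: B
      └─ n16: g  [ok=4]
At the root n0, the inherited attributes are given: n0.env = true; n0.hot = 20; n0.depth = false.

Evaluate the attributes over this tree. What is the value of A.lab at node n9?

1. n0.env = true  [given at root]
2. n0.hot = 20  [given at root]
3. n0.depth = false  [given at root]
4. n1.idx = -1  [S.hot - 21]
5. n1.fin = 27  [27]
6. n1.cnt = "un"  ["un"]
7. n2.lab = 20  [D.fin - 7]
8. n3.live = true  [terminal]
9. n4.lab = 18  [terminal]
10. n2.wid = 9  [a.lab * -1 + 27]
11. n5.lab = 13  [D.fin - 14]
12. n6.live = true  [terminal]
13. n7.live = false  [terminal]
14. n8.lab = 9  [terminal]
15. n5.wid = 28  [a.lab + 19]
16. n1.mk = 25  [D.idx + 26]
17. n9.depth = 26  [S.hot + 6]
18. n10.idx = 2  [A.depth - 24]
19. n10.fin = 20  [A.depth - 6]
20. n10.cnt = "qk"  ["qk"]
21. n11.lab = 5  [terminal]
22. n10.mk = -2  [len(D.cnt) - 4]
23. n12.idx = 8  [A.depth + D₀.mk - 16]
24. n12.fin = 8  [8]
25. n12.cnt = "pv"  ["pv"]
26. n13.key = "wz"  [terminal]
27. n14.live = true  [terminal]
28. n12.mk = -8  [D.idx * -2 + 8]
29. n15.lab = -8  [D₁.mk]
30. n16.ok = 4  [terminal]
31. n15.wid = 19  [g.ok * -1 + 23]
32. n9.lab = 0  [D₁.mk + 8]
33. n0.val = 1  [D.mk - 24]

0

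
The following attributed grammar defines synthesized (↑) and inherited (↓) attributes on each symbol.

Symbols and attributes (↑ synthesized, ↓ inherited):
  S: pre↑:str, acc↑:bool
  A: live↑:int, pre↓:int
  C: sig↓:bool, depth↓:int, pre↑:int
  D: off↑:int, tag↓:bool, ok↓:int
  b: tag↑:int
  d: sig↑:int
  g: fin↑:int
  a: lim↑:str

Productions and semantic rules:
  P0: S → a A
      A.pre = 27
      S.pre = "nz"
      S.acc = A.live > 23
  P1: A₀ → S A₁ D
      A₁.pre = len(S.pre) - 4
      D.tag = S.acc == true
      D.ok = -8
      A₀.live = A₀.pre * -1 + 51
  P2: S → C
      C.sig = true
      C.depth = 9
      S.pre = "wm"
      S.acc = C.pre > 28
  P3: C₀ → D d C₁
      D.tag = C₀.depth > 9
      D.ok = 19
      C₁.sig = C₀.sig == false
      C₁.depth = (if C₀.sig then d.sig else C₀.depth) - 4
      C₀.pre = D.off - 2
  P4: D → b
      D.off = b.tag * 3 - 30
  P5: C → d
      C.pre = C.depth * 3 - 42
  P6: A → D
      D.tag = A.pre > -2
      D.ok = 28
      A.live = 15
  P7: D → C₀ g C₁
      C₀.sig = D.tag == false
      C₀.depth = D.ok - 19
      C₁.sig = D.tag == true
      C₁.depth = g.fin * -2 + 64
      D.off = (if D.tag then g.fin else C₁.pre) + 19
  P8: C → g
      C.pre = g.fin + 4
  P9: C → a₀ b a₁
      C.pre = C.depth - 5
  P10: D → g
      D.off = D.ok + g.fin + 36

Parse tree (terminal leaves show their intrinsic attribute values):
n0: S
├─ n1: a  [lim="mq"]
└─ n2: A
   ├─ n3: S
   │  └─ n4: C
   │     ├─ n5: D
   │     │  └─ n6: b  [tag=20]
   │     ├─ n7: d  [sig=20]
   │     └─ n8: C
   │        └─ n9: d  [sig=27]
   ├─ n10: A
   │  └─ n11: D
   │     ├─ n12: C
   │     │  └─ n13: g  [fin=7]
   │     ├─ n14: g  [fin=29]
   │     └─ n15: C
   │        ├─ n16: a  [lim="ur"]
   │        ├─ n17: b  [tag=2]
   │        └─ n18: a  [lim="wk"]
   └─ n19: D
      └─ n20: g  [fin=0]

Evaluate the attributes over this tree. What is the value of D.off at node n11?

1. n1.lim = "mq"  [terminal]
2. n2.pre = 27  [27]
3. n4.sig = true  [true]
4. n4.depth = 9  [9]
5. n5.tag = false  [C₀.depth > 9]
6. n5.ok = 19  [19]
7. n6.tag = 20  [terminal]
8. n5.off = 30  [b.tag * 3 - 30]
9. n7.sig = 20  [terminal]
10. n8.sig = false  [C₀.sig == false]
11. n8.depth = 16  [(if C₀.sig then d.sig else C₀.depth) - 4]
12. n9.sig = 27  [terminal]
13. n8.pre = 6  [C.depth * 3 - 42]
14. n4.pre = 28  [D.off - 2]
15. n3.pre = "wm"  ["wm"]
16. n3.acc = false  [C.pre > 28]
17. n10.pre = -2  [len(S.pre) - 4]
18. n11.tag = false  [A.pre > -2]
19. n11.ok = 28  [28]
20. n12.sig = true  [D.tag == false]
21. n12.depth = 9  [D.ok - 19]
22. n13.fin = 7  [terminal]
23. n12.pre = 11  [g.fin + 4]
24. n14.fin = 29  [terminal]
25. n15.sig = false  [D.tag == true]
26. n15.depth = 6  [g.fin * -2 + 64]
27. n16.lim = "ur"  [terminal]
28. n17.tag = 2  [terminal]
29. n18.lim = "wk"  [terminal]
30. n15.pre = 1  [C.depth - 5]
31. n11.off = 20  [(if D.tag then g.fin else C₁.pre) + 19]
32. n10.live = 15  [15]
33. n19.tag = false  [S.acc == true]
34. n19.ok = -8  [-8]
35. n20.fin = 0  [terminal]
36. n19.off = 28  [D.ok + g.fin + 36]
37. n2.live = 24  [A₀.pre * -1 + 51]
38. n0.pre = "nz"  ["nz"]
39. n0.acc = true  [A.live > 23]

20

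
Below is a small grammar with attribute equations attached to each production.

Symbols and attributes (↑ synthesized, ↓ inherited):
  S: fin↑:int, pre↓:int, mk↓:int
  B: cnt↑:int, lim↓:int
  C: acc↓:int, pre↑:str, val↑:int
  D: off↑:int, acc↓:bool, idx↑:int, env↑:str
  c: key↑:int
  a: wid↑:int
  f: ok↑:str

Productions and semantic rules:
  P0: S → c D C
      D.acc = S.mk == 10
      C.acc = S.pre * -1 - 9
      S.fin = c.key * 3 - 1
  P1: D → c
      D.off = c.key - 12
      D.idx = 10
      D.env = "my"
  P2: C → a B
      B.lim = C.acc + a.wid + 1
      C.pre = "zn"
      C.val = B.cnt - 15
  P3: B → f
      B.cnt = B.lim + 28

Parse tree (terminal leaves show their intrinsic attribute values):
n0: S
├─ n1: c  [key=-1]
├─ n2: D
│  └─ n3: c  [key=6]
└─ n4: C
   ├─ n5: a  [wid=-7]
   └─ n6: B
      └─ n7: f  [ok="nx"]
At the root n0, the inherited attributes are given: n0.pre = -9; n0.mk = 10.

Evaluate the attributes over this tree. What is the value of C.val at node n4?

7

1. n0.pre = -9  [given at root]
2. n0.mk = 10  [given at root]
3. n1.key = -1  [terminal]
4. n2.acc = true  [S.mk == 10]
5. n3.key = 6  [terminal]
6. n2.off = -6  [c.key - 12]
7. n2.idx = 10  [10]
8. n2.env = "my"  ["my"]
9. n4.acc = 0  [S.pre * -1 - 9]
10. n5.wid = -7  [terminal]
11. n6.lim = -6  [C.acc + a.wid + 1]
12. n7.ok = "nx"  [terminal]
13. n6.cnt = 22  [B.lim + 28]
14. n4.pre = "zn"  ["zn"]
15. n4.val = 7  [B.cnt - 15]
16. n0.fin = -4  [c.key * 3 - 1]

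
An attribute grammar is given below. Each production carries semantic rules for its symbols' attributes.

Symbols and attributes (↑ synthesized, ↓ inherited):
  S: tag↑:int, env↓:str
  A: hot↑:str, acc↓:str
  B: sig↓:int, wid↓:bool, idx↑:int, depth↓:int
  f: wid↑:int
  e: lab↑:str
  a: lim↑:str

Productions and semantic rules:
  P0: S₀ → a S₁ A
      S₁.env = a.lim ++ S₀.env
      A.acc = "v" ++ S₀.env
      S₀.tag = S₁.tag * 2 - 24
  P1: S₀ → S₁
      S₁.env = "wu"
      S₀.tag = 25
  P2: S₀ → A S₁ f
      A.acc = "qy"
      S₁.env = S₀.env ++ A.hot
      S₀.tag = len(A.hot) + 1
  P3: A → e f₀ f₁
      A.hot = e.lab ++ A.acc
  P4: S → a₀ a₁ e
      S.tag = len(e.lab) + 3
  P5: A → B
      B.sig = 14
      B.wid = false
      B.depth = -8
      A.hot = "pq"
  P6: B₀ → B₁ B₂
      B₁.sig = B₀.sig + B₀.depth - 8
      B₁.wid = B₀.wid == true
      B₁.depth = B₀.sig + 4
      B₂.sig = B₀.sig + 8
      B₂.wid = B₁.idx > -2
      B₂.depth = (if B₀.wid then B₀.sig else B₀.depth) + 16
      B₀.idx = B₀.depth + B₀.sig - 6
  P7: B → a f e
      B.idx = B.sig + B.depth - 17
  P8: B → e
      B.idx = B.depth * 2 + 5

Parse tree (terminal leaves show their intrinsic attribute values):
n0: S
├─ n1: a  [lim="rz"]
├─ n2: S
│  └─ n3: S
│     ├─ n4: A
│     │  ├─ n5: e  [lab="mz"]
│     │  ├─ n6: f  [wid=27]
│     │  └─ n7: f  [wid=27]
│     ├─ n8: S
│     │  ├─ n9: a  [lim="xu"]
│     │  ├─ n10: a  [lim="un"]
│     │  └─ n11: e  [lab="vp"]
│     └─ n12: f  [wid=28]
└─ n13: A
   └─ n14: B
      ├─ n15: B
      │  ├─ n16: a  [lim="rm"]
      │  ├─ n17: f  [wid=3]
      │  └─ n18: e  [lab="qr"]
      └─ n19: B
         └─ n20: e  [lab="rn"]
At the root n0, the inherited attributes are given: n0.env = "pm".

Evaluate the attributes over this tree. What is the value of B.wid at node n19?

true

1. n0.env = "pm"  [given at root]
2. n1.lim = "rz"  [terminal]
3. n2.env = "rzpm"  [a.lim ++ S₀.env]
4. n3.env = "wu"  ["wu"]
5. n4.acc = "qy"  ["qy"]
6. n5.lab = "mz"  [terminal]
7. n6.wid = 27  [terminal]
8. n7.wid = 27  [terminal]
9. n4.hot = "mzqy"  [e.lab ++ A.acc]
10. n8.env = "wumzqy"  [S₀.env ++ A.hot]
11. n9.lim = "xu"  [terminal]
12. n10.lim = "un"  [terminal]
13. n11.lab = "vp"  [terminal]
14. n8.tag = 5  [len(e.lab) + 3]
15. n12.wid = 28  [terminal]
16. n3.tag = 5  [len(A.hot) + 1]
17. n2.tag = 25  [25]
18. n13.acc = "vpm"  ["v" ++ S₀.env]
19. n14.sig = 14  [14]
20. n14.wid = false  [false]
21. n14.depth = -8  [-8]
22. n15.sig = -2  [B₀.sig + B₀.depth - 8]
23. n15.wid = false  [B₀.wid == true]
24. n15.depth = 18  [B₀.sig + 4]
25. n16.lim = "rm"  [terminal]
26. n17.wid = 3  [terminal]
27. n18.lab = "qr"  [terminal]
28. n15.idx = -1  [B.sig + B.depth - 17]
29. n19.sig = 22  [B₀.sig + 8]
30. n19.wid = true  [B₁.idx > -2]
31. n19.depth = 8  [(if B₀.wid then B₀.sig else B₀.depth) + 16]
32. n20.lab = "rn"  [terminal]
33. n19.idx = 21  [B.depth * 2 + 5]
34. n14.idx = 0  [B₀.depth + B₀.sig - 6]
35. n13.hot = "pq"  ["pq"]
36. n0.tag = 26  [S₁.tag * 2 - 24]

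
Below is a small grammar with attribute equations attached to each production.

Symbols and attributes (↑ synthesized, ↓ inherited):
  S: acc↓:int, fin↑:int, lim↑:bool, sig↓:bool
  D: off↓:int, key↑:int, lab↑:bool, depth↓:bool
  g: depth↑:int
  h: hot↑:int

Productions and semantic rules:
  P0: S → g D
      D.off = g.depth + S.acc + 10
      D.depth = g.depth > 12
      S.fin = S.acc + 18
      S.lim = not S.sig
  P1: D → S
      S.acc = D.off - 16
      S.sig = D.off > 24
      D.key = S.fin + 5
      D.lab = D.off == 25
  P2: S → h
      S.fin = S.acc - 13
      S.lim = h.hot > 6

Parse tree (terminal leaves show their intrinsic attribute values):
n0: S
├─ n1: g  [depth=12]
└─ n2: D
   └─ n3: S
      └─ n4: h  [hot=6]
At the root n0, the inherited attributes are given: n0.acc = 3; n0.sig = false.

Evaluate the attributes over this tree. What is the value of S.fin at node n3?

-4

1. n0.acc = 3  [given at root]
2. n0.sig = false  [given at root]
3. n1.depth = 12  [terminal]
4. n2.off = 25  [g.depth + S.acc + 10]
5. n2.depth = false  [g.depth > 12]
6. n3.acc = 9  [D.off - 16]
7. n3.sig = true  [D.off > 24]
8. n4.hot = 6  [terminal]
9. n3.fin = -4  [S.acc - 13]
10. n3.lim = false  [h.hot > 6]
11. n2.key = 1  [S.fin + 5]
12. n2.lab = true  [D.off == 25]
13. n0.fin = 21  [S.acc + 18]
14. n0.lim = true  [not S.sig]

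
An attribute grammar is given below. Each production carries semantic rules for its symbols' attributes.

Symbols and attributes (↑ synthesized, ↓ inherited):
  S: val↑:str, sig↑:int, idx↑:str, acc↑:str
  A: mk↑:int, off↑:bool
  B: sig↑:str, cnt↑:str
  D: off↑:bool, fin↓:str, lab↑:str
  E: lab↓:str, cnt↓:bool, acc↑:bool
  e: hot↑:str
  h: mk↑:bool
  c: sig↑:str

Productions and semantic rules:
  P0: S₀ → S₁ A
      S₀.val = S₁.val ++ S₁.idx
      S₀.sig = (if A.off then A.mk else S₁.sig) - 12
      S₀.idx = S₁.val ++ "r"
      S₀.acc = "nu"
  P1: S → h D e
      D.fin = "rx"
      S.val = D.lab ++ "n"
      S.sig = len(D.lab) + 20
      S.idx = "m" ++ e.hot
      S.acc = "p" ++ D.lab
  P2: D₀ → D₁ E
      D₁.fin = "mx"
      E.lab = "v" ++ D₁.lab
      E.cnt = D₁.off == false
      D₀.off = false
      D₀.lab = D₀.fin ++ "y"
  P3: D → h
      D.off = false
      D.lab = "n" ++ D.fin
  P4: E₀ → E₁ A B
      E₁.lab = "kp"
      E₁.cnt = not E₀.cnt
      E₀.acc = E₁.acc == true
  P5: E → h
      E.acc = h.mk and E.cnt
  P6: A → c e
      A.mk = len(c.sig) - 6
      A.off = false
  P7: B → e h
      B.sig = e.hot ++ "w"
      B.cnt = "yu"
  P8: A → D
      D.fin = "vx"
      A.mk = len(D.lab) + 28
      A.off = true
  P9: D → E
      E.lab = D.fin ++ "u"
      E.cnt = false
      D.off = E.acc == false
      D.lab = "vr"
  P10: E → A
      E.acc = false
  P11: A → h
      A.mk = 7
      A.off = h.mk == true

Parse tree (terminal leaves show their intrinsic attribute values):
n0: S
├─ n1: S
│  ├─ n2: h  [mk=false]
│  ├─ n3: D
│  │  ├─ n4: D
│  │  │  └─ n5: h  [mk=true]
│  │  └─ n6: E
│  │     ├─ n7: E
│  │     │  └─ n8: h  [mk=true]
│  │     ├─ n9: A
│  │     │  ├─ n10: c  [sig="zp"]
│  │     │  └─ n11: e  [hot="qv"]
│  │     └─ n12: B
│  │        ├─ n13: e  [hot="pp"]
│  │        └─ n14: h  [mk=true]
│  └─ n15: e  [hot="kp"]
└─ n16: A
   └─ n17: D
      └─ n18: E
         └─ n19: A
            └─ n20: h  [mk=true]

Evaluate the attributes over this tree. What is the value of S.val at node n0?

"rxynmkp"

1. n2.mk = false  [terminal]
2. n3.fin = "rx"  ["rx"]
3. n4.fin = "mx"  ["mx"]
4. n5.mk = true  [terminal]
5. n4.off = false  [false]
6. n4.lab = "nmx"  ["n" ++ D.fin]
7. n6.lab = "vnmx"  ["v" ++ D₁.lab]
8. n6.cnt = true  [D₁.off == false]
9. n7.lab = "kp"  ["kp"]
10. n7.cnt = false  [not E₀.cnt]
11. n8.mk = true  [terminal]
12. n7.acc = false  [h.mk and E.cnt]
13. n10.sig = "zp"  [terminal]
14. n11.hot = "qv"  [terminal]
15. n9.mk = -4  [len(c.sig) - 6]
16. n9.off = false  [false]
17. n13.hot = "pp"  [terminal]
18. n14.mk = true  [terminal]
19. n12.sig = "ppw"  [e.hot ++ "w"]
20. n12.cnt = "yu"  ["yu"]
21. n6.acc = false  [E₁.acc == true]
22. n3.off = false  [false]
23. n3.lab = "rxy"  [D₀.fin ++ "y"]
24. n15.hot = "kp"  [terminal]
25. n1.val = "rxyn"  [D.lab ++ "n"]
26. n1.sig = 23  [len(D.lab) + 20]
27. n1.idx = "mkp"  ["m" ++ e.hot]
28. n1.acc = "prxy"  ["p" ++ D.lab]
29. n17.fin = "vx"  ["vx"]
30. n18.lab = "vxu"  [D.fin ++ "u"]
31. n18.cnt = false  [false]
32. n20.mk = true  [terminal]
33. n19.mk = 7  [7]
34. n19.off = true  [h.mk == true]
35. n18.acc = false  [false]
36. n17.off = true  [E.acc == false]
37. n17.lab = "vr"  ["vr"]
38. n16.mk = 30  [len(D.lab) + 28]
39. n16.off = true  [true]
40. n0.val = "rxynmkp"  [S₁.val ++ S₁.idx]
41. n0.sig = 18  [(if A.off then A.mk else S₁.sig) - 12]
42. n0.idx = "rxynr"  [S₁.val ++ "r"]
43. n0.acc = "nu"  ["nu"]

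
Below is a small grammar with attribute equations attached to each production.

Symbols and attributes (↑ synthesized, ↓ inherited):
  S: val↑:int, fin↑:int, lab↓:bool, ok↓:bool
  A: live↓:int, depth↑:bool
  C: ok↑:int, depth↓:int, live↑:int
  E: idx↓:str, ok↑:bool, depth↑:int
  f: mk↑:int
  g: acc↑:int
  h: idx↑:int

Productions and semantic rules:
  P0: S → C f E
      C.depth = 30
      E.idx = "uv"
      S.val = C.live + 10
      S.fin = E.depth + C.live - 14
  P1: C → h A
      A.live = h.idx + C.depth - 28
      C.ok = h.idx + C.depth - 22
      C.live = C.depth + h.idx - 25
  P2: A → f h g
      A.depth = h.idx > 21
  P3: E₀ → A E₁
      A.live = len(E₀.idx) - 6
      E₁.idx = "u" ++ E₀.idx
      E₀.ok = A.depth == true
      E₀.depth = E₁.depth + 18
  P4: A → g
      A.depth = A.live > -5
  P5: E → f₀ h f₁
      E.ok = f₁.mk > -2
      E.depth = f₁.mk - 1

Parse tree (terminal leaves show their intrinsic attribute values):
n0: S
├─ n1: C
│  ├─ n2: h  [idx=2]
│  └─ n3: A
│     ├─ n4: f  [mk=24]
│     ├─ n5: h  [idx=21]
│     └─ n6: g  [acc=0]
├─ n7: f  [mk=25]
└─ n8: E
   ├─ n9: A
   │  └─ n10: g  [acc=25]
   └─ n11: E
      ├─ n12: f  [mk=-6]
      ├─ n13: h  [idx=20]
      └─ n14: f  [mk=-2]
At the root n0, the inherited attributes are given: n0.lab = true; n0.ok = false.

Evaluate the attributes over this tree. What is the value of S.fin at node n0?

8

1. n0.lab = true  [given at root]
2. n0.ok = false  [given at root]
3. n1.depth = 30  [30]
4. n2.idx = 2  [terminal]
5. n3.live = 4  [h.idx + C.depth - 28]
6. n4.mk = 24  [terminal]
7. n5.idx = 21  [terminal]
8. n6.acc = 0  [terminal]
9. n3.depth = false  [h.idx > 21]
10. n1.ok = 10  [h.idx + C.depth - 22]
11. n1.live = 7  [C.depth + h.idx - 25]
12. n7.mk = 25  [terminal]
13. n8.idx = "uv"  ["uv"]
14. n9.live = -4  [len(E₀.idx) - 6]
15. n10.acc = 25  [terminal]
16. n9.depth = true  [A.live > -5]
17. n11.idx = "uuv"  ["u" ++ E₀.idx]
18. n12.mk = -6  [terminal]
19. n13.idx = 20  [terminal]
20. n14.mk = -2  [terminal]
21. n11.ok = false  [f₁.mk > -2]
22. n11.depth = -3  [f₁.mk - 1]
23. n8.ok = true  [A.depth == true]
24. n8.depth = 15  [E₁.depth + 18]
25. n0.val = 17  [C.live + 10]
26. n0.fin = 8  [E.depth + C.live - 14]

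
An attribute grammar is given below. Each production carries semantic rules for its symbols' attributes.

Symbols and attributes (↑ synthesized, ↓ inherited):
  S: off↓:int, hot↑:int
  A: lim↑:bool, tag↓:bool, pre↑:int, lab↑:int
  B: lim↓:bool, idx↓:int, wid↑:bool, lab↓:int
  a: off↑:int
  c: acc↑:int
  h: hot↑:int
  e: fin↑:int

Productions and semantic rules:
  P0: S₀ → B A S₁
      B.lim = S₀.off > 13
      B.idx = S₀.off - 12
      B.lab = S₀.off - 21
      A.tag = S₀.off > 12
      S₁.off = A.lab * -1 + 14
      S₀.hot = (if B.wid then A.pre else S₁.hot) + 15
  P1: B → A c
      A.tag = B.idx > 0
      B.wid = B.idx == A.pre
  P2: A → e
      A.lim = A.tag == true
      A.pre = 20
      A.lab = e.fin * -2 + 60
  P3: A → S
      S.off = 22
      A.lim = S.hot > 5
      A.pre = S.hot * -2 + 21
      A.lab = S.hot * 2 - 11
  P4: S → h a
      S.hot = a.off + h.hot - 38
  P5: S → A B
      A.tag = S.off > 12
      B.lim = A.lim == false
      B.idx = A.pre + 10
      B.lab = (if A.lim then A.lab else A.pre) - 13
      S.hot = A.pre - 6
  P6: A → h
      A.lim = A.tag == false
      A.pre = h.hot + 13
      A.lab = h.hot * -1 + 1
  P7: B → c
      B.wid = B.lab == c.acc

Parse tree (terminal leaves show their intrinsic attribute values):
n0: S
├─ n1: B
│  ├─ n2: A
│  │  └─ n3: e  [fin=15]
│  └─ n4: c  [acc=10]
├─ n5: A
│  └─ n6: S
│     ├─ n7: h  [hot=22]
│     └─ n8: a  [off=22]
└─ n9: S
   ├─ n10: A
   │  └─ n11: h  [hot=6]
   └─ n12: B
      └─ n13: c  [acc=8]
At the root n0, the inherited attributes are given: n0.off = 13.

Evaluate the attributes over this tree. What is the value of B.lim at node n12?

1. n0.off = 13  [given at root]
2. n1.lim = false  [S₀.off > 13]
3. n1.idx = 1  [S₀.off - 12]
4. n1.lab = -8  [S₀.off - 21]
5. n2.tag = true  [B.idx > 0]
6. n3.fin = 15  [terminal]
7. n2.lim = true  [A.tag == true]
8. n2.pre = 20  [20]
9. n2.lab = 30  [e.fin * -2 + 60]
10. n4.acc = 10  [terminal]
11. n1.wid = false  [B.idx == A.pre]
12. n5.tag = true  [S₀.off > 12]
13. n6.off = 22  [22]
14. n7.hot = 22  [terminal]
15. n8.off = 22  [terminal]
16. n6.hot = 6  [a.off + h.hot - 38]
17. n5.lim = true  [S.hot > 5]
18. n5.pre = 9  [S.hot * -2 + 21]
19. n5.lab = 1  [S.hot * 2 - 11]
20. n9.off = 13  [A.lab * -1 + 14]
21. n10.tag = true  [S.off > 12]
22. n11.hot = 6  [terminal]
23. n10.lim = false  [A.tag == false]
24. n10.pre = 19  [h.hot + 13]
25. n10.lab = -5  [h.hot * -1 + 1]
26. n12.lim = true  [A.lim == false]
27. n12.idx = 29  [A.pre + 10]
28. n12.lab = 6  [(if A.lim then A.lab else A.pre) - 13]
29. n13.acc = 8  [terminal]
30. n12.wid = false  [B.lab == c.acc]
31. n9.hot = 13  [A.pre - 6]
32. n0.hot = 28  [(if B.wid then A.pre else S₁.hot) + 15]

true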